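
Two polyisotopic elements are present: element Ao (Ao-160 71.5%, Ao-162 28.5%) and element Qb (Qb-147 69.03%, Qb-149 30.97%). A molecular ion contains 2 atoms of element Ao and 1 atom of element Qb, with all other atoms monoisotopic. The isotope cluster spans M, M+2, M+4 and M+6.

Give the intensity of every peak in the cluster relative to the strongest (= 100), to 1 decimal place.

80.3 : 100.0 : 41.5 : 5.7

Element Ao pattern (n=2): 0.511225 : 0.40755 : 0.081225
Element Qb pattern (n=1): 0.6903 : 0.3097
Convolve the two distributions (both contribute in 2-u steps):
  M: 0.511225×0.6903 = 0.352899
  M+2: 0.511225×0.3097 + 0.40755×0.6903 = 0.439658
  M+4: 0.40755×0.3097 + 0.081225×0.6903 = 0.182288
  M+6: 0.081225×0.3097 = 0.025155
Scale to base peak (0.439658) = 100: 80.3 : 100.0 : 41.5 : 5.7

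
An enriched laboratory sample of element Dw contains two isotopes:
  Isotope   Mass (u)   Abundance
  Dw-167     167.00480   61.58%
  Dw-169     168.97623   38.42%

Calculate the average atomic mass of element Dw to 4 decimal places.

167.7622 u

Weight each isotope mass by its fractional abundance: 0.6158 × 167.00480 + 0.3842 × 168.97623
= 102.841556 + 64.920668 = 167.762224 u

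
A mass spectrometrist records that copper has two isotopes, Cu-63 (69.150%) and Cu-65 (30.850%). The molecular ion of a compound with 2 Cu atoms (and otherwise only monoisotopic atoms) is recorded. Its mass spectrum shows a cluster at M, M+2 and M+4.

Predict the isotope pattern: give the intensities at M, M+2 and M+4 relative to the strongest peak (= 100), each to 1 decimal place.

100.0 : 89.2 : 19.9

Expanding (0.69150 + 0.30850)^2:
P(M) = 0.69150^2 = 0.478172
P(M+2) = 2 × 0.69150^1 × 0.30850^1 = 0.426656
P(M+4) = 0.30850^2 = 0.095172
The M peak is largest (0.478172); scaling to 100 gives 100.0 : 89.2 : 19.9.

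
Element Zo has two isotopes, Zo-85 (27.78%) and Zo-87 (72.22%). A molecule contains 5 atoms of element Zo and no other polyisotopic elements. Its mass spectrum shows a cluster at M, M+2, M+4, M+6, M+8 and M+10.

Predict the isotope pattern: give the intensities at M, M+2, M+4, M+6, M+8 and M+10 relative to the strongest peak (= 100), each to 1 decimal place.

The 5 Zo atoms are independent, so intensities follow the terms of (0.2778 + 0.7222)^5.
P(M) = 0.2778^5 = 0.001654
P(M+2) = 5 × 0.2778^4 × 0.7222^1 = 0.021506
P(M+4) = 10 × 0.2778^3 × 0.7222^2 = 0.111818
P(M+6) = 10 × 0.2778^2 × 0.7222^3 = 0.290695
P(M+8) = 5 × 0.2778^1 × 0.7222^4 = 0.377861
P(M+10) = 0.7222^5 = 0.196466
The M+8 peak is largest (0.377861); scaling to 100 gives 0.4 : 5.7 : 29.6 : 76.9 : 100.0 : 52.0.

0.4 : 5.7 : 29.6 : 76.9 : 100.0 : 52.0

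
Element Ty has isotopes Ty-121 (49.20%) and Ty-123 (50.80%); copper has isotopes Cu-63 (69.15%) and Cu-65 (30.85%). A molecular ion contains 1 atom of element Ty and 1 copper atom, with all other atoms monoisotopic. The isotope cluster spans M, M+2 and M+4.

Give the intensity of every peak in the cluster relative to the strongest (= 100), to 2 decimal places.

Element Ty pattern (n=1): 0.4920 : 0.5080
Copper pattern (n=1): 0.6915 : 0.3085
Convolve the two distributions (both contribute in 2-u steps):
  M: 0.4920×0.6915 = 0.340218
  M+2: 0.4920×0.3085 + 0.5080×0.6915 = 0.503064
  M+4: 0.5080×0.3085 = 0.156718
Scale to base peak (0.503064) = 100: 67.63 : 100.00 : 31.15

67.63 : 100.00 : 31.15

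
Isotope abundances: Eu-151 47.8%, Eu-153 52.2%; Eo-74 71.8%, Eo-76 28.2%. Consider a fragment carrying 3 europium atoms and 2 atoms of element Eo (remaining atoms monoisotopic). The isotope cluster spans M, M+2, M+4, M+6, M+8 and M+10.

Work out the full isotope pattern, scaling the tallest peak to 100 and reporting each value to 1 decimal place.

Europium pattern (n=3): 0.10921535 : 0.35780594 : 0.39074206 : 0.14223665
Element Eo pattern (n=2): 0.515524 : 0.404952 : 0.079524
Convolve the two distributions (both contribute in 2-u steps):
  M: 0.10921535×0.515524 = 0.056303
  M+2: 0.10921535×0.404952 + 0.35780594×0.515524 = 0.228685
  M+4: 0.10921535×0.079524 + 0.35780594×0.404952 + 0.39074206×0.515524 = 0.355016
  M+6: 0.35780594×0.079524 + 0.39074206×0.404952 + 0.14223665×0.515524 = 0.260012
  M+8: 0.39074206×0.079524 + 0.14223665×0.404952 = 0.088672
  M+10: 0.14223665×0.079524 = 0.011311
Scale to base peak (0.355016) = 100: 15.9 : 64.4 : 100.0 : 73.2 : 25.0 : 3.2

15.9 : 64.4 : 100.0 : 73.2 : 25.0 : 3.2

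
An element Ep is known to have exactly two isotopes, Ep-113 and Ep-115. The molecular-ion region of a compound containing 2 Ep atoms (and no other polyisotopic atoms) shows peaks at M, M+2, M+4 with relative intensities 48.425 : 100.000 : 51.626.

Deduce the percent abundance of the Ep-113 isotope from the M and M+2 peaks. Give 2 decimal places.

Write p for the Ep-113 fraction. I(M+2)/I(M) = [C(2,1)·p^1·(1−p)] / p^2 = 2·(1−p)/p = 100.000/48.425 = 2.0650
(1−p)/p = 2.0650/2 = 1.0325  ⇒  p = 1/(1 + 1.0325) = 0.4920
Ep-113: 49.20%, Ep-115: 50.80%.

49.20%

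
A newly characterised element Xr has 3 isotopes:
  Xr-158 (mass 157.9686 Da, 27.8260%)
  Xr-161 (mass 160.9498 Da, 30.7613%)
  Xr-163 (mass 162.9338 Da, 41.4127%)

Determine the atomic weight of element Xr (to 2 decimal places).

160.94 Da

Weight each isotope mass by its fractional abundance: 0.278260 × 157.9686 + 0.307613 × 160.9498 + 0.414127 × 162.9338
= 43.95634 + 49.51025 + 67.47529 = 160.94188 Da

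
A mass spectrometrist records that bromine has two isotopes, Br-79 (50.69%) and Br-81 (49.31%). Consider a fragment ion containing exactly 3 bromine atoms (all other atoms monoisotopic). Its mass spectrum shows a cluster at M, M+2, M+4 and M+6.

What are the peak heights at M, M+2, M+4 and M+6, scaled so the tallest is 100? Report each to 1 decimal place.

Expanding (0.5069 + 0.4931)^3:
P(M) = 0.5069^3 = 0.130247
P(M+2) = 3 × 0.5069^2 × 0.4931^1 = 0.380103
P(M+4) = 3 × 0.5069^1 × 0.4931^2 = 0.369755
P(M+6) = 0.4931^3 = 0.119896
The M+2 peak is largest (0.380103); scaling to 100 gives 34.3 : 100.0 : 97.3 : 31.5.

34.3 : 100.0 : 97.3 : 31.5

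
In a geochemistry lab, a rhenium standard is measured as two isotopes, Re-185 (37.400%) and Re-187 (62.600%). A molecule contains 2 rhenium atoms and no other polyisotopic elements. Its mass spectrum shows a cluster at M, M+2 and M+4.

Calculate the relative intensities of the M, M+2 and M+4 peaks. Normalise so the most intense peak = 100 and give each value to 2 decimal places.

Each Re atom is independently Re-185 (p = 0.37400) or Re-187 (q = 0.62600); the cluster is the binomial expansion (p + q)^2.
P(M) = 0.37400^2 = 0.139876
P(M+2) = 2 × 0.37400^1 × 0.62600^1 = 0.468248
P(M+4) = 0.62600^2 = 0.391876
The M+2 peak is largest (0.468248); scaling to 100 gives 29.87 : 100.00 : 83.69.

29.87 : 100.00 : 83.69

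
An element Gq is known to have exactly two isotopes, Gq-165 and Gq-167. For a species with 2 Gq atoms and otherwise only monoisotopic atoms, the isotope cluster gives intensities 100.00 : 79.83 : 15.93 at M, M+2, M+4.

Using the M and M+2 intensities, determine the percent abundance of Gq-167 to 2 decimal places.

Let p = fractional abundance of Gq-165. I(M+2)/I(M) = [C(2,1)·p^1·(1−p)] / p^2 = 2·(1−p)/p = 79.83/100.00 = 0.7983
(1−p)/p = 0.7983/2 = 0.3992  ⇒  p = 1/(1 + 0.3992) = 0.7147
Gq-165: 71.47%, Gq-167: 28.53%.

28.53%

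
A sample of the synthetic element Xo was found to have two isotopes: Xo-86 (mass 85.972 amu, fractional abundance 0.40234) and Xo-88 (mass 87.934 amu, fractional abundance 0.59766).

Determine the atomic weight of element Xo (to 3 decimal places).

Ar = Σ fᵢ·mᵢ = 0.40234 × 85.972 + 0.59766 × 87.934
= 34.5900 + 52.5546 = 87.1446 amu

87.145 amu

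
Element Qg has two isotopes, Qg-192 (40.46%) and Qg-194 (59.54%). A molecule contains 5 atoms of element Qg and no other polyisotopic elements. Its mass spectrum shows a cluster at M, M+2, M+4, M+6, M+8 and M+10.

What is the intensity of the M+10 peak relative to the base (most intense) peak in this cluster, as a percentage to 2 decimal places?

Term probabilities: M 0.0108, M+2 0.0798, M+4 0.2348, M+6 0.3455, M+8 0.2542, M+10 0.0748. Base peak = M+6.
P(M+6) = C(5,3) × 0.4046^2 × 0.5954^3 = 10 × 0.16370116 × 0.21106999 = 0.345524 (base)
P(M+10) = C(5,5) × 0.4046^0 × 0.5954^5 = 1 × 1.0000 × 0.07482456 = 0.074825
Relative intensity = 0.074825 / 0.345524 × 100 = 21.66

21.66%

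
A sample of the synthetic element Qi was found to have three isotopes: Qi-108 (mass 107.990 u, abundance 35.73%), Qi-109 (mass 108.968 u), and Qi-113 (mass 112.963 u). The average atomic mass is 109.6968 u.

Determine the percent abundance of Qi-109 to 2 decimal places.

37.28%

The remaining 64.27% is split between Qi-109 (fraction x) and Qi-113 (fraction 0.6427 − x).
Substituting: 108.968x + 112.963(0.6427 − x) = 71.111973
(108.968 − 112.963)x = -1.4893471  ⇒  x = 0.37280, y = 0.26990
Qi-109: 37.28%, Qi-113: 26.99%.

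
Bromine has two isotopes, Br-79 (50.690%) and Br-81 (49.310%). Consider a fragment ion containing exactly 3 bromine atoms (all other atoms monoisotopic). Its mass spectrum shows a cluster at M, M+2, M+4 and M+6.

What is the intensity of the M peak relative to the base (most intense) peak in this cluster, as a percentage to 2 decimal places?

34.27%

Binomial terms of (0.50690 + 0.49310)^3: M 0.1302, M+2 0.3801, M+4 0.3698, M+6 0.1199 → M+2 is the base peak.
P(M+2) = C(3,1) × 0.50690^2 × 0.49310^1 = 3 × 0.25694761 × 0.4931 = 0.380103 (base)
P(M) = C(3,0) × 0.50690^3 × 0.49310^0 = 1 × 0.13024674 × 1.0000 = 0.130247
Relative intensity = 0.130247 / 0.380103 × 100 = 34.27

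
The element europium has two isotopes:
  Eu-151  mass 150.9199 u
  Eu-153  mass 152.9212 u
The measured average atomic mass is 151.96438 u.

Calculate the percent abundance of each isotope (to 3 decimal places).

With x = fraction of Eu-151 (so Eu-153 is 1 − x):
150.9199·x + 152.9212·(1 − x) = 151.96438
(150.9199 − 152.9212)·x = 151.96438 − 152.9212
x = -0.95682 / -2.0013 = 0.47810 → 47.810% Eu-151, 52.190% Eu-153.

Eu-151: 47.810%, Eu-153: 52.190%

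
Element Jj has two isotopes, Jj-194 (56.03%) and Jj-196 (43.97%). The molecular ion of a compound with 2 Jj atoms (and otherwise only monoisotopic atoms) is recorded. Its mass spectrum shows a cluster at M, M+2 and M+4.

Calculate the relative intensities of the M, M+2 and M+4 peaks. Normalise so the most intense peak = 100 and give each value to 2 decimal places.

The 2 Jj atoms are independent, so intensities follow the terms of (0.5603 + 0.4397)^2.
P(M) = 0.5603^2 = 0.313936
P(M+2) = 2 × 0.5603^1 × 0.4397^1 = 0.492728
P(M+4) = 0.4397^2 = 0.193336
The M+2 peak is largest (0.492728); scaling to 100 gives 63.71 : 100.00 : 39.24.

63.71 : 100.00 : 39.24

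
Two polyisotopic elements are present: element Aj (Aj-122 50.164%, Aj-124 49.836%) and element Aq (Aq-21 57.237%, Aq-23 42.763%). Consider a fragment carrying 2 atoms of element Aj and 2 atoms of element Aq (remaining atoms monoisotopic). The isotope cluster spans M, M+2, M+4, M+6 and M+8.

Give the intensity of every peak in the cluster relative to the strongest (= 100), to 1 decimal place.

22.2 : 77.1 : 100.0 : 57.2 : 12.2

Element Aj pattern (n=2): 0.25164269 : 0.49999462 : 0.24836269
Element Aq pattern (n=2): 0.32760742 : 0.48952517 : 0.18286742
Convolve the two distributions (both contribute in 2-u steps):
  M: 0.25164269×0.32760742 = 0.082440
  M+2: 0.25164269×0.48952517 + 0.49999462×0.32760742 = 0.286987
  M+4: 0.25164269×0.18286742 + 0.49999462×0.48952517 + 0.24836269×0.32760742 = 0.372143
  M+6: 0.49999462×0.18286742 + 0.24836269×0.48952517 = 0.213013
  M+8: 0.24836269×0.18286742 = 0.045417
Scale to base peak (0.372143) = 100: 22.2 : 77.1 : 100.0 : 57.2 : 12.2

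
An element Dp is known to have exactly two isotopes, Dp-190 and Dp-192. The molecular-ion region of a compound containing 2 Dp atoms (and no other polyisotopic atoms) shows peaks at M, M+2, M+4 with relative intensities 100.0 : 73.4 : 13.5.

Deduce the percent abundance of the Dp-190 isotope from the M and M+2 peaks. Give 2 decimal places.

73.15%

If p is the fraction of Dp that is Dp-190, then I(M+2)/I(M) = [C(2,1)·p^1·(1−p)] / p^2 = 2·(1−p)/p = 73.4/100.0 = 0.7340
(1−p)/p = 0.7340/2 = 0.3670  ⇒  p = 1/(1 + 0.3670) = 0.7315
Dp-190: 73.15%, Dp-192: 26.85%.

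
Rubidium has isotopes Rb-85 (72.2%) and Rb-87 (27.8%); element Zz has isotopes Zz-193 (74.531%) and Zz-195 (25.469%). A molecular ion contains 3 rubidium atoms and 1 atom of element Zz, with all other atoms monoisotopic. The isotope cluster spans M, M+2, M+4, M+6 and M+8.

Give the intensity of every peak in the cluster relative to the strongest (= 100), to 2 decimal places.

66.81 : 100.00 : 56.08 : 13.97 : 1.30

Rubidium pattern (n=3): 0.37636705 : 0.43475086 : 0.16739714 : 0.02148495
Element Zz pattern (n=1): 0.74531 : 0.25469
Convolve the two distributions (both contribute in 2-u steps):
  M: 0.37636705×0.74531 = 0.280510
  M+2: 0.37636705×0.25469 + 0.43475086×0.74531 = 0.419881
  M+4: 0.43475086×0.25469 + 0.16739714×0.74531 = 0.235489
  M+6: 0.16739714×0.25469 + 0.02148495×0.74531 = 0.058647
  M+8: 0.02148495×0.25469 = 0.005472
Scale to base peak (0.419881) = 100: 66.81 : 100.00 : 56.08 : 13.97 : 1.30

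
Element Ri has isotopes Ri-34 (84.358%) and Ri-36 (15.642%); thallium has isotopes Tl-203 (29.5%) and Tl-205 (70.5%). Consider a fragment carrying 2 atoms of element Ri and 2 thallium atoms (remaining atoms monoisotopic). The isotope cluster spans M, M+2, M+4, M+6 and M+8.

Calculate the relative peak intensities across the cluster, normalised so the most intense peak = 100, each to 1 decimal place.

Element Ri pattern (n=2): 0.71162722 : 0.26390557 : 0.02446722
Thallium pattern (n=2): 0.087025 : 0.41595 : 0.497025
Convolve the two distributions (both contribute in 2-u steps):
  M: 0.71162722×0.087025 = 0.061929
  M+2: 0.71162722×0.41595 + 0.26390557×0.087025 = 0.318968
  M+4: 0.71162722×0.497025 + 0.26390557×0.41595 + 0.02446722×0.087025 = 0.465597
  M+6: 0.26390557×0.497025 + 0.02446722×0.41595 = 0.141345
  M+8: 0.02446722×0.497025 = 0.012161
Scale to base peak (0.465597) = 100: 13.3 : 68.5 : 100.0 : 30.4 : 2.6

13.3 : 68.5 : 100.0 : 30.4 : 2.6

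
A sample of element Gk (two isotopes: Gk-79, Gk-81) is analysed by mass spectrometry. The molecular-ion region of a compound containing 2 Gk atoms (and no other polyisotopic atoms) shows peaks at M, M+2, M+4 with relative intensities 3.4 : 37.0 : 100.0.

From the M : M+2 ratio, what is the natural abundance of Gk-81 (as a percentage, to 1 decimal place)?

Let p = fractional abundance of Gk-79. I(M+2)/I(M) = [C(2,1)·p^1·(1−p)] / p^2 = 2·(1−p)/p = 37.0/3.4 = 10.8824
(1−p)/p = 10.8824/2 = 5.4412  ⇒  p = 1/(1 + 5.4412) = 0.1553
Gk-79: 15.5%, Gk-81: 84.5%.

84.5%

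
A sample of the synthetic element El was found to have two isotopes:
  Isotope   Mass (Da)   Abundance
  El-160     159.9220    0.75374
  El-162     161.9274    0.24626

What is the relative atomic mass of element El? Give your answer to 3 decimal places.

160.416 Da

Weight each isotope mass by its fractional abundance: 0.75374 × 159.9220 + 0.24626 × 161.9274
= 120.53961 + 39.87624 = 160.41585 Da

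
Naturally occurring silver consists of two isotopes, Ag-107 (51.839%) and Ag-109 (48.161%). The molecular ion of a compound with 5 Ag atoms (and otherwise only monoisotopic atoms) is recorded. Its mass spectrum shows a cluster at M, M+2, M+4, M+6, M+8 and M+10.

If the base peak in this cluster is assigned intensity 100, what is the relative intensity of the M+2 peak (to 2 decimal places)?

Term probabilities: M 0.0374, M+2 0.1739, M+4 0.3231, M+6 0.3002, M+8 0.1394, M+10 0.0259. Base peak = M+4.
P(M+4) = C(5,2) × 0.51839^3 × 0.48161^2 = 10 × 0.13930601 × 0.23194819 = 0.323118 (base)
P(M+2) = C(5,1) × 0.51839^4 × 0.48161^1 = 5 × 0.07221484 × 0.48161 = 0.173897
Relative intensity = 0.173897 / 0.323118 × 100 = 53.82

53.82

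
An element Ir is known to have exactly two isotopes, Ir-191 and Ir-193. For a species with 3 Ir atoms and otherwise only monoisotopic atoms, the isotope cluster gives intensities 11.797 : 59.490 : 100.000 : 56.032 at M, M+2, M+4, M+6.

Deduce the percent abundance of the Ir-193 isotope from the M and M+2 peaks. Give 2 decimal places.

Write p for the Ir-191 fraction. I(M+2)/I(M) = [C(3,1)·p^2·(1−p)] / p^3 = 3·(1−p)/p = 59.490/11.797 = 5.0428
(1−p)/p = 5.0428/3 = 1.6809  ⇒  p = 1/(1 + 1.6809) = 0.3730
Ir-191: 37.30%, Ir-193: 62.70%.

62.70%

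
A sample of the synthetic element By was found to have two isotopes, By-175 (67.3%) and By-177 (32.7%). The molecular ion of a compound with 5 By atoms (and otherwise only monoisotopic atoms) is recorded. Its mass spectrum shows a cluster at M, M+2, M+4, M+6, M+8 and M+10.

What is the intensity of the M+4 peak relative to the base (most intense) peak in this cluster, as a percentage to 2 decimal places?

97.18%

(0.673 + 0.327)^5 gives M 0.1381, M+2 0.3354, M+4 0.3259, M+6 0.1584, M+8 0.0385, M+10 0.0037; the largest is M+2.
P(M+2) = C(5,1) × 0.673^4 × 0.327^1 = 5 × 0.20514468 × 0.3270 = 0.335412 (base)
P(M+4) = C(5,2) × 0.673^3 × 0.327^2 = 10 × 0.30482122 × 0.106929 = 0.325942
Relative intensity = 0.325942 / 0.335412 × 100 = 97.18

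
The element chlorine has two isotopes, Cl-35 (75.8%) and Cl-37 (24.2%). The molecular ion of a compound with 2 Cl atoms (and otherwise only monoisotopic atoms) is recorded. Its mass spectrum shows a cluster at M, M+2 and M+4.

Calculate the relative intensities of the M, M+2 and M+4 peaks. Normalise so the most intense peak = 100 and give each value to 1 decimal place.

Each Cl atom is independently Cl-35 (p = 0.758) or Cl-37 (q = 0.242); the cluster is the binomial expansion (p + q)^2.
P(M) = 0.758^2 = 0.574564
P(M+2) = 2 × 0.758^1 × 0.242^1 = 0.366872
P(M+4) = 0.242^2 = 0.058564
The M peak is largest (0.574564); scaling to 100 gives 100.0 : 63.9 : 10.2.

100.0 : 63.9 : 10.2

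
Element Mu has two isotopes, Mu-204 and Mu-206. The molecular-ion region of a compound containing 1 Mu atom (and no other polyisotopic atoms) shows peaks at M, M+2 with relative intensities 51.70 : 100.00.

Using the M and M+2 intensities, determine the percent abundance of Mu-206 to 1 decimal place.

Let p = fractional abundance of Mu-204. I(M+2)/I(M) = [C(1,1)·p^0·(1−p)] / p^1 = 1·(1−p)/p = 100.00/51.70 = 1.9342
(1−p)/p = 1.9342/1 = 1.9342  ⇒  p = 1/(1 + 1.9342) = 0.3408
Mu-204: 34.1%, Mu-206: 65.9%.

65.9%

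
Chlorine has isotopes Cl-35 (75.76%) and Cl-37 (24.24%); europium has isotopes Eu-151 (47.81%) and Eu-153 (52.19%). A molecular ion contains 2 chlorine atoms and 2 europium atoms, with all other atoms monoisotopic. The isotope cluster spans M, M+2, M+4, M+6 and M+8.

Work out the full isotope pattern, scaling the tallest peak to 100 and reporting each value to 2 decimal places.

35.42 : 100.00 : 95.32 : 34.93 : 4.32

Chlorine pattern (n=2): 0.57395776 : 0.36728448 : 0.05875776
Europium pattern (n=2): 0.22857961 : 0.49904078 : 0.27237961
Convolve the two distributions (both contribute in 2-u steps):
  M: 0.57395776×0.22857961 = 0.131195
  M+2: 0.57395776×0.49904078 + 0.36728448×0.22857961 = 0.370382
  M+4: 0.57395776×0.27237961 + 0.36728448×0.49904078 + 0.05875776×0.22857961 = 0.353055
  M+6: 0.36728448×0.27237961 + 0.05875776×0.49904078 = 0.129363
  M+8: 0.05875776×0.27237961 = 0.016004
Scale to base peak (0.370382) = 100: 35.42 : 100.00 : 95.32 : 34.93 : 4.32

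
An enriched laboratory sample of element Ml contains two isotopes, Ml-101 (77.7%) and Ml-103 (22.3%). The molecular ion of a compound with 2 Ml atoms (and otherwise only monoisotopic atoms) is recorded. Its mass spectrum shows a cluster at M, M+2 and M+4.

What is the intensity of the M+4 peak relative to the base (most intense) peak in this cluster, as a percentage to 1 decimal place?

(0.777 + 0.223)^2 gives M 0.6037, M+2 0.3465, M+4 0.0497; the largest is M.
P(M) = C(2,0) × 0.777^2 × 0.223^0 = 1 × 0.603729 × 1.0000 = 0.603729 (base)
P(M+4) = C(2,2) × 0.777^0 × 0.223^2 = 1 × 1.0000 × 0.049729 = 0.049729
Relative intensity = 0.049729 / 0.603729 × 100 = 8.2

8.2%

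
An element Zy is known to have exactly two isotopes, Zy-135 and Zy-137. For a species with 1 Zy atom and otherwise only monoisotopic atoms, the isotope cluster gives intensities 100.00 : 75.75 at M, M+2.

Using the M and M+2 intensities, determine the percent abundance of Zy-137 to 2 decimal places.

43.10%

Let p = fractional abundance of Zy-135. I(M+2)/I(M) = [C(1,1)·p^0·(1−p)] / p^1 = 1·(1−p)/p = 75.75/100.00 = 0.7575
(1−p)/p = 0.7575/1 = 0.7575  ⇒  p = 1/(1 + 0.7575) = 0.5690
Zy-135: 56.90%, Zy-137: 43.10%.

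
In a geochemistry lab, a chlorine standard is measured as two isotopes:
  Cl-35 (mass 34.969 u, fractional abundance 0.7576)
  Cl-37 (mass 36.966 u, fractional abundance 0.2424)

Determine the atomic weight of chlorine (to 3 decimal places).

Ar = Σ fᵢ·mᵢ = 0.7576 × 34.969 + 0.2424 × 36.966
= 26.4925 + 8.9606 = 35.4531 u

35.453 u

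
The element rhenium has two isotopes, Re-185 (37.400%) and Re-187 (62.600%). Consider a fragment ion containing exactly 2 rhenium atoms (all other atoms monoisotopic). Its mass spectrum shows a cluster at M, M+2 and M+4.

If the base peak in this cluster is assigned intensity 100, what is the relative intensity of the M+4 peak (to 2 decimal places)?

83.69

Term probabilities: M 0.1399, M+2 0.4682, M+4 0.3919. Base peak = M+2.
P(M+2) = C(2,1) × 0.37400^1 × 0.62600^1 = 2 × 0.3740 × 0.6260 = 0.468248 (base)
P(M+4) = C(2,2) × 0.37400^0 × 0.62600^2 = 1 × 1.0000 × 0.391876 = 0.391876
Relative intensity = 0.391876 / 0.468248 × 100 = 83.69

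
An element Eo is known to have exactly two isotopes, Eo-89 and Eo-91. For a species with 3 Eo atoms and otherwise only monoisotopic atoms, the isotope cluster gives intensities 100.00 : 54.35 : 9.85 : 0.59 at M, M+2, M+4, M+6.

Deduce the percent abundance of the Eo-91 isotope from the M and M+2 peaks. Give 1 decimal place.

If p is the fraction of Eo that is Eo-89, then I(M+2)/I(M) = [C(3,1)·p^2·(1−p)] / p^3 = 3·(1−p)/p = 54.35/100.00 = 0.5435
(1−p)/p = 0.5435/3 = 0.1812  ⇒  p = 1/(1 + 0.1812) = 0.8466
Eo-89: 84.7%, Eo-91: 15.3%.

15.3%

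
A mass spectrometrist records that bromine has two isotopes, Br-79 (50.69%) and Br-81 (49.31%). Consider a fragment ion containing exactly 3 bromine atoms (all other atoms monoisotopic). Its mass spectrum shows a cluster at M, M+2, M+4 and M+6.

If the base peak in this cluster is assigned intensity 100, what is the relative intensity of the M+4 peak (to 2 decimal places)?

Binomial terms of (0.5069 + 0.4931)^3: M 0.1302, M+2 0.3801, M+4 0.3698, M+6 0.1199 → M+2 is the base peak.
P(M+2) = C(3,1) × 0.5069^2 × 0.4931^1 = 3 × 0.25694761 × 0.4931 = 0.380103 (base)
P(M+4) = C(3,2) × 0.5069^1 × 0.4931^2 = 3 × 0.5069 × 0.24314761 = 0.369755
Relative intensity = 0.369755 / 0.380103 × 100 = 97.28

97.28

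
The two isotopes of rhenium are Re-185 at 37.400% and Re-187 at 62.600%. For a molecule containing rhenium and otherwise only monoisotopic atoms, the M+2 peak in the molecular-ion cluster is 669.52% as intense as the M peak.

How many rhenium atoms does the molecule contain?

4

With n Re atoms, P(M+2)/P(M) = C(n,1)·p^(n−1)q / p^n = n·q/p = n · 0.62600/0.37400.
n = 6.6952 × 0.37400/0.62600 = 4.00 ≈ 4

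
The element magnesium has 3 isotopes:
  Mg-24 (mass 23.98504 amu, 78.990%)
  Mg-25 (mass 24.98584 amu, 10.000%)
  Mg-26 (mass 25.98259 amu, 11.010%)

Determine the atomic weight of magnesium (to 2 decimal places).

24.31 amu

Weight each isotope mass by its fractional abundance: 0.78990 × 23.98504 + 0.10000 × 24.98584 + 0.11010 × 25.98259
= 18.945783 + 2.498584 + 2.860683 = 24.305050 amu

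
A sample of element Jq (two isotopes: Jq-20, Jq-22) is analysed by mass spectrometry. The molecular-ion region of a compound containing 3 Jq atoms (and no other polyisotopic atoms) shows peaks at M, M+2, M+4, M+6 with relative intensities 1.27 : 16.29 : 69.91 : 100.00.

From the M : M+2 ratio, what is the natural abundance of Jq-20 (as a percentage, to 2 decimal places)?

18.96%

Write p for the Jq-20 fraction. I(M+2)/I(M) = [C(3,1)·p^2·(1−p)] / p^3 = 3·(1−p)/p = 16.29/1.27 = 12.8268
(1−p)/p = 12.8268/3 = 4.2756  ⇒  p = 1/(1 + 4.2756) = 0.1896
Jq-20: 18.96%, Jq-22: 81.04%.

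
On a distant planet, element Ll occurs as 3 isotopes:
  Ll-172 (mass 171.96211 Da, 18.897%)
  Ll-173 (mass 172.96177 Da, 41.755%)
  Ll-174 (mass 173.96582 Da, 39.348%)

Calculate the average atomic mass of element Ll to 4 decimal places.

Weight each isotope mass by its fractional abundance: 0.18897 × 171.96211 + 0.41755 × 172.96177 + 0.39348 × 173.96582
= 32.495680 + 72.220187 + 68.452071 = 173.167938 Da

173.1679 Da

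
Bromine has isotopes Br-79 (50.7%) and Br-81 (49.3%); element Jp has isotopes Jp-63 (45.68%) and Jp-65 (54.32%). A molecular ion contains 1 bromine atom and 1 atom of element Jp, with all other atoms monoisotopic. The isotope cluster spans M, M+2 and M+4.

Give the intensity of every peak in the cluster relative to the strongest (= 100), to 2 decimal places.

46.26 : 100.00 : 53.49

Bromine pattern (n=1): 0.5070 : 0.4930
Element Jp pattern (n=1): 0.4568 : 0.5432
Convolve the two distributions (both contribute in 2-u steps):
  M: 0.5070×0.4568 = 0.231598
  M+2: 0.5070×0.5432 + 0.4930×0.4568 = 0.500605
  M+4: 0.4930×0.5432 = 0.267798
Scale to base peak (0.500605) = 100: 46.26 : 100.00 : 53.49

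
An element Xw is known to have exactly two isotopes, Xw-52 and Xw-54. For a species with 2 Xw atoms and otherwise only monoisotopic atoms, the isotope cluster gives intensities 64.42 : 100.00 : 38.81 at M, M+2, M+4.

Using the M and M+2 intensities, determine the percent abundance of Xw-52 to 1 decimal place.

Write p for the Xw-52 fraction. I(M+2)/I(M) = [C(2,1)·p^1·(1−p)] / p^2 = 2·(1−p)/p = 100.00/64.42 = 1.5523
(1−p)/p = 1.5523/2 = 0.7762  ⇒  p = 1/(1 + 0.7762) = 0.5630
Xw-52: 56.3%, Xw-54: 43.7%.

56.3%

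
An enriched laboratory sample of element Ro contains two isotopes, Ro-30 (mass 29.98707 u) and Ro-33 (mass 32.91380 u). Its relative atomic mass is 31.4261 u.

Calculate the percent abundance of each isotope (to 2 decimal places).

Ro-30: 50.83%, Ro-33: 49.17%

Writing the weighted mean with unknown fraction x of Ro-30:
29.98707·x + 32.91380·(1 − x) = 31.4261
(29.98707 − 32.91380)·x = 31.4261 − 32.91380
x = -1.48770 / -2.92673 = 0.50831 → 50.83% Ro-30, 49.17% Ro-33.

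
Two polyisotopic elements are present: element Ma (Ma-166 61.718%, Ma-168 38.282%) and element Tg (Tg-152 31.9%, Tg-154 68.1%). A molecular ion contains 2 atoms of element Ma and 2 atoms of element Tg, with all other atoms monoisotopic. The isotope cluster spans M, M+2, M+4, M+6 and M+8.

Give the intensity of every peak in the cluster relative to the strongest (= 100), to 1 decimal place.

9.8 : 53.8 : 100.0 : 71.3 : 17.1

Element Ma pattern (n=2): 0.38091115 : 0.4725377 : 0.14655115
Element Tg pattern (n=2): 0.101761 : 0.434478 : 0.463761
Convolve the two distributions (both contribute in 2-u steps):
  M: 0.38091115×0.101761 = 0.038762
  M+2: 0.38091115×0.434478 + 0.4725377×0.101761 = 0.213583
  M+4: 0.38091115×0.463761 + 0.4725377×0.434478 + 0.14655115×0.101761 = 0.396872
  M+6: 0.4725377×0.463761 + 0.14655115×0.434478 = 0.282818
  M+8: 0.14655115×0.463761 = 0.067965
Scale to base peak (0.396872) = 100: 9.8 : 53.8 : 100.0 : 71.3 : 17.1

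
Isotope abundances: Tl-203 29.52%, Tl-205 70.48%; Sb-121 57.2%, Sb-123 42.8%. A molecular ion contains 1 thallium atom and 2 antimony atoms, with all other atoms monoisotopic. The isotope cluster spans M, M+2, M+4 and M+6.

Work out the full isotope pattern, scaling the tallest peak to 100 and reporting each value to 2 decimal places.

Thallium pattern (n=1): 0.2952 : 0.7048
Antimony pattern (n=2): 0.327184 : 0.489632 : 0.183184
Convolve the two distributions (both contribute in 2-u steps):
  M: 0.2952×0.327184 = 0.096585
  M+2: 0.2952×0.489632 + 0.7048×0.327184 = 0.375139
  M+4: 0.2952×0.183184 + 0.7048×0.489632 = 0.399169
  M+6: 0.7048×0.183184 = 0.129108
Scale to base peak (0.399169) = 100: 24.20 : 93.98 : 100.00 : 32.34

24.20 : 93.98 : 100.00 : 32.34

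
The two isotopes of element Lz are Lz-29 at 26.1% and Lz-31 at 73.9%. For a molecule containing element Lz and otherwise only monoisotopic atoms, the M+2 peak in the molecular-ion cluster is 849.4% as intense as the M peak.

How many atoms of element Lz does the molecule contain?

3

For n independent Lz atoms, I(M+2)/I(M) = n · (abundance Lz-31) / (abundance Lz-29) = n · 0.739/0.261.
n = 8.494 × 0.261/0.739 = 3.00 ≈ 3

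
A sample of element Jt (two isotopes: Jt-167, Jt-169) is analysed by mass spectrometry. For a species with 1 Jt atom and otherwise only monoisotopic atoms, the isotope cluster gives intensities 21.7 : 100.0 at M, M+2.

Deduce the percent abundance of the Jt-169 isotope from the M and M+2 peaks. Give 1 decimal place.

82.2%

Write p for the Jt-167 fraction. I(M+2)/I(M) = [C(1,1)·p^0·(1−p)] / p^1 = 1·(1−p)/p = 100.0/21.7 = 4.6083
(1−p)/p = 4.6083/1 = 4.6083  ⇒  p = 1/(1 + 4.6083) = 0.1783
Jt-167: 17.8%, Jt-169: 82.2%.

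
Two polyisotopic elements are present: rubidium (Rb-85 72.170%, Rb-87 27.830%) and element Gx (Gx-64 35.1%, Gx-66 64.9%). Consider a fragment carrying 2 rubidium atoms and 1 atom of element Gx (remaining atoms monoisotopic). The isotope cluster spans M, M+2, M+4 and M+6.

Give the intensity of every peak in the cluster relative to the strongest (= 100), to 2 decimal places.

38.16 : 100.00 : 60.10 : 10.49

Rubidium pattern (n=2): 0.52085089 : 0.40169822 : 0.07745089
Element Gx pattern (n=1): 0.3510 : 0.6490
Convolve the two distributions (both contribute in 2-u steps):
  M: 0.52085089×0.3510 = 0.182819
  M+2: 0.52085089×0.6490 + 0.40169822×0.3510 = 0.479028
  M+4: 0.40169822×0.6490 + 0.07745089×0.3510 = 0.287887
  M+6: 0.07745089×0.6490 = 0.050266
Scale to base peak (0.479028) = 100: 38.16 : 100.00 : 60.10 : 10.49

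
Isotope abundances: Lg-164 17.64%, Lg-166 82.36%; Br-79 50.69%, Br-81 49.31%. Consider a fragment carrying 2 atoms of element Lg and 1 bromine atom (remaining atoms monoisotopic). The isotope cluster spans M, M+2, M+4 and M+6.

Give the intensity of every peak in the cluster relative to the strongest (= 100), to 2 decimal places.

Element Lg pattern (n=2): 0.03111696 : 0.29056608 : 0.67831696
Bromine pattern (n=1): 0.5069 : 0.4931
Convolve the two distributions (both contribute in 2-u steps):
  M: 0.03111696×0.5069 = 0.015773
  M+2: 0.03111696×0.4931 + 0.29056608×0.5069 = 0.162632
  M+4: 0.29056608×0.4931 + 0.67831696×0.5069 = 0.487117
  M+6: 0.67831696×0.4931 = 0.334478
Scale to base peak (0.487117) = 100: 3.24 : 33.39 : 100.00 : 68.66

3.24 : 33.39 : 100.00 : 68.66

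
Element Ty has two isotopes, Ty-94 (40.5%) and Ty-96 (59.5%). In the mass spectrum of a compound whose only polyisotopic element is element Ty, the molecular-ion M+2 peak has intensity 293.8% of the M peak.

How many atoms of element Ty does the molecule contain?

The M+2/M ratio from n Ty atoms is n · q/p = n · 0.595/0.405.
n = 2.938 × 0.405/0.595 = 2.00 ≈ 2

2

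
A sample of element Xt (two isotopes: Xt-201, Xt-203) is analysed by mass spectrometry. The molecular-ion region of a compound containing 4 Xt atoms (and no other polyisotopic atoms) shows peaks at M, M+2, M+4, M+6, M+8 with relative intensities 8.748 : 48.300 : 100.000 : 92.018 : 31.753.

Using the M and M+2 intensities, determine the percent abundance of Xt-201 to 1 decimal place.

42.0%

If p is the fraction of Xt that is Xt-201, then I(M+2)/I(M) = [C(4,1)·p^3·(1−p)] / p^4 = 4·(1−p)/p = 48.300/8.748 = 5.5213
(1−p)/p = 5.5213/4 = 1.3803  ⇒  p = 1/(1 + 1.3803) = 0.4201
Xt-201: 42.0%, Xt-203: 58.0%.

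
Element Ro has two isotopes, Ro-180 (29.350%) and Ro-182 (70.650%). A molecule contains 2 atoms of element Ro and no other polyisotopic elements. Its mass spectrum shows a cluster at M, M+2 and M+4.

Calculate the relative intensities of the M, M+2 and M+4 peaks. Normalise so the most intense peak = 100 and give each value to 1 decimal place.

The 2 Ro atoms are independent, so intensities follow the terms of (0.29350 + 0.70650)^2.
P(M) = 0.29350^2 = 0.086142
P(M+2) = 2 × 0.29350^1 × 0.70650^1 = 0.414716
P(M+4) = 0.70650^2 = 0.499142
The M+4 peak is largest (0.499142); scaling to 100 gives 17.3 : 83.1 : 100.0.

17.3 : 83.1 : 100.0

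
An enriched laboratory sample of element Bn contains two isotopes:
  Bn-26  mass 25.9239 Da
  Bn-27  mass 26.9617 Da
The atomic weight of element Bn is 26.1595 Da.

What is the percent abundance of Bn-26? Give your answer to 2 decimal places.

77.30%

Let x be the fractional abundance of Bn-26; then Bn-27 has abundance 1 − x.
25.9239·x + 26.9617·(1 − x) = 26.1595
(25.9239 − 26.9617)·x = 26.1595 − 26.9617
x = -0.8022 / -1.0378 = 0.77298 → 77.30% Bn-26, 22.70% Bn-27.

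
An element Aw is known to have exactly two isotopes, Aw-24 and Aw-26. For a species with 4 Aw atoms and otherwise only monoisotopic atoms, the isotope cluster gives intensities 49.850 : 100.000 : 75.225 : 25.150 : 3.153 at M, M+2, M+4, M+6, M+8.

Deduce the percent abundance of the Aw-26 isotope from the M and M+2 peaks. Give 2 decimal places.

Write p for the Aw-24 fraction. I(M+2)/I(M) = [C(4,1)·p^3·(1−p)] / p^4 = 4·(1−p)/p = 100.000/49.850 = 2.0060
(1−p)/p = 2.0060/4 = 0.5015  ⇒  p = 1/(1 + 0.5015) = 0.6660
Aw-24: 66.60%, Aw-26: 33.40%.

33.40%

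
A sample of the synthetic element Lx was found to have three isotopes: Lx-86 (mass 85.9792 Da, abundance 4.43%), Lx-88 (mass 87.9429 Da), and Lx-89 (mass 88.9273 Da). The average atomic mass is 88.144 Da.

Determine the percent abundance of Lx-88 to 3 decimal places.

66.304%

The remaining 95.57% is split between Lx-88 (fraction x) and Lx-89 (fraction 0.9557 − x).
Substituting: 87.9429x + 88.9273(0.9557 − x) = 84.33512144
(87.9429 − 88.9273)x = -0.65269917  ⇒  x = 0.66304, y = 0.29266
Lx-88: 66.304%, Lx-89: 29.266%.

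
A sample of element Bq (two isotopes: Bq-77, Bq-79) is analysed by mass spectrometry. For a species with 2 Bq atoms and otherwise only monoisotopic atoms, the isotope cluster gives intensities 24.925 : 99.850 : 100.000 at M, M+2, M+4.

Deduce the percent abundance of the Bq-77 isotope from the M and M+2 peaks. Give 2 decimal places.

33.30%

Write p for the Bq-77 fraction. I(M+2)/I(M) = [C(2,1)·p^1·(1−p)] / p^2 = 2·(1−p)/p = 99.850/24.925 = 4.0060
(1−p)/p = 4.0060/2 = 2.0030  ⇒  p = 1/(1 + 2.0030) = 0.3330
Bq-77: 33.30%, Bq-79: 66.70%.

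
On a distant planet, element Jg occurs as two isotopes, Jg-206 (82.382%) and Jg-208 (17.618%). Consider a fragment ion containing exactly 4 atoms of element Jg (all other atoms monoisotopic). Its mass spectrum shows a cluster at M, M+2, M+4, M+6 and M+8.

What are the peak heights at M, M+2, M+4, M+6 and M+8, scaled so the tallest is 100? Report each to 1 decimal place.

Each Jg atom is independently Jg-206 (p = 0.82382) or Jg-208 (q = 0.17618); the cluster is the binomial expansion (p + q)^4.
P(M) = 0.82382^4 = 0.460606
P(M+2) = 4 × 0.82382^3 × 0.17618^1 = 0.394016
P(M+4) = 6 × 0.82382^2 × 0.17618^2 = 0.126395
P(M+6) = 4 × 0.82382^1 × 0.17618^3 = 0.018020
P(M+8) = 0.17618^4 = 0.000963
The M peak is largest (0.460606); scaling to 100 gives 100.0 : 85.5 : 27.4 : 3.9 : 0.2.

100.0 : 85.5 : 27.4 : 3.9 : 0.2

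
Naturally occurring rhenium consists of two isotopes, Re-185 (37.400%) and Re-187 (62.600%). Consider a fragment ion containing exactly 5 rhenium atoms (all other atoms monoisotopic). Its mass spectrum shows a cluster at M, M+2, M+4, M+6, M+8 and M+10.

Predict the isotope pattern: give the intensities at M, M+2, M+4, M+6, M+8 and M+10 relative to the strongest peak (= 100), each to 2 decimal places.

Each Re atom is independently Re-185 (p = 0.37400) or Re-187 (q = 0.62600); the cluster is the binomial expansion (p + q)^5.
P(M) = 0.37400^5 = 0.007317
P(M+2) = 5 × 0.37400^4 × 0.62600^1 = 0.061239
P(M+4) = 10 × 0.37400^3 × 0.62600^2 = 0.205005
P(M+6) = 10 × 0.37400^2 × 0.62600^3 = 0.343136
P(M+8) = 5 × 0.37400^1 × 0.62600^4 = 0.287170
P(M+10) = 0.62600^5 = 0.096133
The M+6 peak is largest (0.343136); scaling to 100 gives 2.13 : 17.85 : 59.74 : 100.00 : 83.69 : 28.02.

2.13 : 17.85 : 59.74 : 100.00 : 83.69 : 28.02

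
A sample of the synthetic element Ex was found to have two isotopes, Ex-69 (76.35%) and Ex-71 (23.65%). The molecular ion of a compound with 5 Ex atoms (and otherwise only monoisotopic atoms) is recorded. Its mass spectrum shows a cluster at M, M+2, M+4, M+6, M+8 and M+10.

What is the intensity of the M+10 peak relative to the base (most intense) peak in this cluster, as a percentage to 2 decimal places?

0.18%

Term probabilities: M 0.2594, M+2 0.4018, M+4 0.2489, M+6 0.0771, M+8 0.0119, M+10 0.0007. Base peak = M+2.
P(M+2) = C(5,1) × 0.7635^4 × 0.2365^1 = 5 × 0.33981001 × 0.2365 = 0.401825 (base)
P(M+10) = C(5,5) × 0.7635^0 × 0.2365^5 = 1 × 1.0000 × 0.00073987 = 0.000740
Relative intensity = 0.000740 / 0.401825 × 100 = 0.18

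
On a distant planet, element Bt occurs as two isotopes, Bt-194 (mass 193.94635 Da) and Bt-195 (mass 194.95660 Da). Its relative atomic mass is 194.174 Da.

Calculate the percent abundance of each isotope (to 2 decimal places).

Bt-194: 77.47%, Bt-195: 22.53%

Let x be the fractional abundance of Bt-194; then Bt-195 has abundance 1 − x.
193.94635·x + 194.95660·(1 − x) = 194.174
(193.94635 − 194.95660)·x = 194.174 − 194.95660
x = -0.78260 / -1.01025 = 0.77466 → 77.47% Bt-194, 22.53% Bt-195.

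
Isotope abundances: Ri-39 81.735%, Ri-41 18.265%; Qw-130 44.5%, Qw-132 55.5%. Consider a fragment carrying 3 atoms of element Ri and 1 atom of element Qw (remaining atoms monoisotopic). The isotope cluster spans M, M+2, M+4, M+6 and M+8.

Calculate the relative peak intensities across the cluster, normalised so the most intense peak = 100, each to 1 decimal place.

52.1 : 100.0 : 51.4 : 10.3 : 0.7

Element Ri pattern (n=3): 0.54603968 : 0.36606404 : 0.0818029 : 0.00609339
Element Qw pattern (n=1): 0.4450 : 0.5550
Convolve the two distributions (both contribute in 2-u steps):
  M: 0.54603968×0.4450 = 0.242988
  M+2: 0.54603968×0.5550 + 0.36606404×0.4450 = 0.465951
  M+4: 0.36606404×0.5550 + 0.0818029×0.4450 = 0.239568
  M+6: 0.0818029×0.5550 + 0.00609339×0.4450 = 0.048112
  M+8: 0.00609339×0.5550 = 0.003382
Scale to base peak (0.465951) = 100: 52.1 : 100.0 : 51.4 : 10.3 : 0.7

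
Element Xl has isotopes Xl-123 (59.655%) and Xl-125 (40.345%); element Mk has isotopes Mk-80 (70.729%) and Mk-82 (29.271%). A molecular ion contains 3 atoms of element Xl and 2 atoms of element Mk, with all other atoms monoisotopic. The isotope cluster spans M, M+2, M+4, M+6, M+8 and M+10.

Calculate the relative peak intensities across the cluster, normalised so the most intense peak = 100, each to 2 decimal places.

31.03 : 88.64 : 100.00 : 55.62 : 15.24 : 1.64

Element Xl pattern (n=3): 0.21229538 : 0.43072956 : 0.29130474 : 0.06567032
Element Mk pattern (n=2): 0.50025914 : 0.41406171 : 0.08567914
Convolve the two distributions (both contribute in 2-u steps):
  M: 0.21229538×0.50025914 = 0.106203
  M+2: 0.21229538×0.41406171 + 0.43072956×0.50025914 = 0.303380
  M+4: 0.21229538×0.08567914 + 0.43072956×0.41406171 + 0.29130474×0.50025914 = 0.342266
  M+6: 0.43072956×0.08567914 + 0.29130474×0.41406171 + 0.06567032×0.50025914 = 0.190375
  M+8: 0.29130474×0.08567914 + 0.06567032×0.41406171 = 0.052150
  M+10: 0.06567032×0.08567914 = 0.005627
Scale to base peak (0.342266) = 100: 31.03 : 88.64 : 100.00 : 55.62 : 15.24 : 1.64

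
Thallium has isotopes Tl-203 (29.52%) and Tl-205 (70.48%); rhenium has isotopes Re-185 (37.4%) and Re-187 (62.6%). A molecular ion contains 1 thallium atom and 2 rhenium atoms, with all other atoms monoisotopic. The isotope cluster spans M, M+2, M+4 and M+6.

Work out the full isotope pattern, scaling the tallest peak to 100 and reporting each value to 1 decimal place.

9.3 : 53.1 : 100.0 : 62.0

Thallium pattern (n=1): 0.2952 : 0.7048
Rhenium pattern (n=2): 0.139876 : 0.468248 : 0.391876
Convolve the two distributions (both contribute in 2-u steps):
  M: 0.2952×0.139876 = 0.041291
  M+2: 0.2952×0.468248 + 0.7048×0.139876 = 0.236811
  M+4: 0.2952×0.391876 + 0.7048×0.468248 = 0.445703
  M+6: 0.7048×0.391876 = 0.276194
Scale to base peak (0.445703) = 100: 9.3 : 53.1 : 100.0 : 62.0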